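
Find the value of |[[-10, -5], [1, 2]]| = (-10)*(2) - (-5)*(1)
= -15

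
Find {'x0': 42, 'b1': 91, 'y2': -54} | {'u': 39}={'x0': 42, 'b1': 91, 'y2': -54, 'u': 39}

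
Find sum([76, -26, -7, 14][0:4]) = 57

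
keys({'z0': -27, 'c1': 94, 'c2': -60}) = ['z0', 'c1', 'c2']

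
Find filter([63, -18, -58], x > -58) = keep x where x > -58: 63✓, -18✓, -58✗
= [63, -18]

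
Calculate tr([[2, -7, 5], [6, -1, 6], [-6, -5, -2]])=-1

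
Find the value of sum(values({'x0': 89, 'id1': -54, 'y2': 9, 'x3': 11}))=55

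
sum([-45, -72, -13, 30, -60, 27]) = (-45) + (-72) + (-13) + 30 + (-60) + 27
= -133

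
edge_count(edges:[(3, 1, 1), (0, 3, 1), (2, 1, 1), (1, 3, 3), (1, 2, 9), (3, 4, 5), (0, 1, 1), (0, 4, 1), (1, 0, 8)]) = 9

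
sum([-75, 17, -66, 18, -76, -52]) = (-75) + 17 + (-66) + 18 + (-76) + (-52)
= -234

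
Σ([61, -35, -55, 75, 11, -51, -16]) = 61 + (-35) + (-55) + 75 + 11 + (-51) + (-16)
= -10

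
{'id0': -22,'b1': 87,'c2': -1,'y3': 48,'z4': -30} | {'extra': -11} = {'id0': -22, 'b1': 87, 'c2': -1, 'y3': 48, 'z4': -30, 'extra': -11}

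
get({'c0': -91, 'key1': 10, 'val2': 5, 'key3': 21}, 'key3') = 21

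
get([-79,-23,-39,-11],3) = -11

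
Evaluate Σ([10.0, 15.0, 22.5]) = 10.0 + 15.0 + 22.5
= 47.5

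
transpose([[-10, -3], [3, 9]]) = [[-10, 3], [-3, 9]]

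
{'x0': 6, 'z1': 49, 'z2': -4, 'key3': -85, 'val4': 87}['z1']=49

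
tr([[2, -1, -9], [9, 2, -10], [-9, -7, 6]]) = 10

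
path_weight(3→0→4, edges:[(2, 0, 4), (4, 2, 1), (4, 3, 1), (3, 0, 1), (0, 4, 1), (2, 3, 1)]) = w(3→0)=1 + w(0→4)=1
= 2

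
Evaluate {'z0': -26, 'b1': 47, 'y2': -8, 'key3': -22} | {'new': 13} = {'z0': -26, 'b1': 47, 'y2': -8, 'key3': -22, 'new': 13}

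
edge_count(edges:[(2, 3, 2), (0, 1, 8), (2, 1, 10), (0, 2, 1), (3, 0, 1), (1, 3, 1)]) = 6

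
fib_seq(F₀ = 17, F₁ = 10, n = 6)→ [17, 10, 27, 37, 64, 101]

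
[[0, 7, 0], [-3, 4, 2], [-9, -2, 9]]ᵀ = [[0, -3, -9], [7, 4, -2], [0, 2, 9]]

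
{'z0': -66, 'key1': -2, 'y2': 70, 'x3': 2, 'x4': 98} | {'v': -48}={'z0': -66, 'key1': -2, 'y2': 70, 'x3': 2, 'x4': 98, 'v': -48}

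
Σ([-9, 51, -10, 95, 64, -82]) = (-9) + 51 + (-10) + 95 + 64 + (-82)
= 109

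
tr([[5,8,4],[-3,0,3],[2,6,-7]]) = diagonal: 5 + 0 + (-7)
= -2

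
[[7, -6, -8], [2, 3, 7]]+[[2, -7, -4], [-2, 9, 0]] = [[9, -13, -12], [0, 12, 7]]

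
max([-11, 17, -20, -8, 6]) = 17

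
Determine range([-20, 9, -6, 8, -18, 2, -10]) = 29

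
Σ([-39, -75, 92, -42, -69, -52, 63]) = -122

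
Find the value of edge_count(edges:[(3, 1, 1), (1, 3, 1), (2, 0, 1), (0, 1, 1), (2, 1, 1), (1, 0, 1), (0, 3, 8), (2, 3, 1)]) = 8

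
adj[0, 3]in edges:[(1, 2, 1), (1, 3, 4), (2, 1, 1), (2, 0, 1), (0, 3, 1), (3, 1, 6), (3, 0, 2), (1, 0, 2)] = 1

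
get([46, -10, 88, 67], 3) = 67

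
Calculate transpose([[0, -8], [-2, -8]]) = [[0, -2], [-8, -8]]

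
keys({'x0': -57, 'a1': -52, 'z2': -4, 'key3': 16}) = ['x0', 'a1', 'z2', 'key3']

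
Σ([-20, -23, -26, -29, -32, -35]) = (-20) + (-23) + (-26) + (-29) + (-32) + (-35)
= -165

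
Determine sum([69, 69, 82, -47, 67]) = 69 + 69 + 82 + (-47) + 67
= 240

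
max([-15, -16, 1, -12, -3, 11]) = 11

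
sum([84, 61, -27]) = 118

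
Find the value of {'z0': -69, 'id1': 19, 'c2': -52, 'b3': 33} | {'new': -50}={'z0': -69, 'id1': 19, 'c2': -52, 'b3': 33, 'new': -50}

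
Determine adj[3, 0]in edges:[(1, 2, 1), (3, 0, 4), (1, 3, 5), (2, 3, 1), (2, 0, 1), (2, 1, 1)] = 4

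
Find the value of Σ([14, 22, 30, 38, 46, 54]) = 204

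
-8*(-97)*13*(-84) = -847392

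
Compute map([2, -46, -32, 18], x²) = (2)²=4, (-46)²=2116, (-32)²=1024, (18)²=324
= [4, 2116, 1024, 324]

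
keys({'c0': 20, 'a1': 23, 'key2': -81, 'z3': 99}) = ['c0', 'a1', 'key2', 'z3']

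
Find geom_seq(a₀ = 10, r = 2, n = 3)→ [10, 20, 40]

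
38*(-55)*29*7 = -424270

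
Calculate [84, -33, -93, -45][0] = 84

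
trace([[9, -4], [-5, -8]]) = 1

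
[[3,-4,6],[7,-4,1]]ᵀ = [[3, 7], [-4, -4], [6, 1]]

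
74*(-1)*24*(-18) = 31968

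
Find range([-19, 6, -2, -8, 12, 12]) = 31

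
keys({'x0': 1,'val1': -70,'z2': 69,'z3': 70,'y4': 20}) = ['x0', 'val1', 'z2', 'z3', 'y4']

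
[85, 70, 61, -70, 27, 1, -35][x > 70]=keep x where x > 70: 85✓, 70✗, 61✗, -70✗, 27✗, 1✗, -35✗
= [85]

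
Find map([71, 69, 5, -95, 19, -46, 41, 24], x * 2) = 71*2=142, 69*2=138, 5*2=10, -95*2=-190, 19*2=38, -46*2=-92, 41*2=82, 24*2=48
= [142, 138, 10, -190, 38, -92, 82, 48]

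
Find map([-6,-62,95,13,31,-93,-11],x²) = [36, 3844, 9025, 169, 961, 8649, 121]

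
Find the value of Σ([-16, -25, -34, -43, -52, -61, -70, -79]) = -380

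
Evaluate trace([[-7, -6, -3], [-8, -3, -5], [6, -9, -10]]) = -20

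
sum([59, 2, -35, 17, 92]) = 59 + 2 + (-35) + 17 + 92
= 135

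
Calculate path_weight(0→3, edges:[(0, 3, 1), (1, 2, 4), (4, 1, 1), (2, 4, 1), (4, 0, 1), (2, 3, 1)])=w(0→3)=1
= 1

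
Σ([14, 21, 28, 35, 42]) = 140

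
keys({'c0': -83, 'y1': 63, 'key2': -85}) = ['c0', 'y1', 'key2']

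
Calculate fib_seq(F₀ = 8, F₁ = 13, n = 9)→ F_2 = F_1 + F_0 = 21
F_3 = F_2 + F_1 = 34
F_4 = F_3 + F_2 = 55
...
= [8, 13, 21, 34, 55, 89, 144, 233, 377]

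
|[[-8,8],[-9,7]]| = (-8)*(7) - (8)*(-9)
= 16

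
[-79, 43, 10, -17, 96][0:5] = [-79, 43, 10, -17, 96]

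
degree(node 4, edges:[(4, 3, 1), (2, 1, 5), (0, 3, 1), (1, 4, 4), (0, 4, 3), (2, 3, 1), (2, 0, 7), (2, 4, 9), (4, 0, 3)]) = 5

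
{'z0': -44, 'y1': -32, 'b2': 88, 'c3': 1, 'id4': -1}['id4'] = -1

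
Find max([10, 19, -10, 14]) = 19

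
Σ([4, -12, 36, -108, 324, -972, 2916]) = 4 + -12 + 36 + -108 + 324 + -972 + 2916
= 2188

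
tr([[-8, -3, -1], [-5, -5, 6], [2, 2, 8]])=-5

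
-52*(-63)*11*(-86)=-3099096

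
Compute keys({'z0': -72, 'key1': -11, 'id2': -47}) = ['z0', 'key1', 'id2']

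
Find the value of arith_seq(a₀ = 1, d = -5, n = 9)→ a_0 = 1 + 0*-5 = 1
a_1 = 1 + 1*-5 = -4
a_2 = 1 + 2*-5 = -9
...
= [1, -4, -9, -14, -19, -24, -29, -34, -39]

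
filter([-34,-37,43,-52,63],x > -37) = keep x where x > -37: -34✓, -37✗, 43✓, -52✗, 63✓
= [-34, 43, 63]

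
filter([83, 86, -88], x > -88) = keep x where x > -88: 83✓, 86✓, -88✗
= [83, 86]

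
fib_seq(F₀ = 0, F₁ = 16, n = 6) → [0, 16, 16, 32, 48, 80]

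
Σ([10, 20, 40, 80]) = 10 + 20 + 40 + 80
= 150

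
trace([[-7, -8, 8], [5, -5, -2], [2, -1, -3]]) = -15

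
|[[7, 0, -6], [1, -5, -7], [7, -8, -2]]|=-484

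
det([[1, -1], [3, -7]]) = -4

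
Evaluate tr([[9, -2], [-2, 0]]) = 9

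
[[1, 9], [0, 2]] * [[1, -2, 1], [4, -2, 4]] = [[37, -20, 37], [8, -4, 8]]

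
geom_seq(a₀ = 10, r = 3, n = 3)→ [10, 30, 90]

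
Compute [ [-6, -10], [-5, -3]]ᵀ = [[-6, -5], [-10, -3]]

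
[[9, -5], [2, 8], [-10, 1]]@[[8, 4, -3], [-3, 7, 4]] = C[0][0] = (9)*(8) + (-5)*(-3) = 87
C[0][1] = (9)*(4) + (-5)*(7) = 1
C[0][2] = (9)*(-3) + (-5)*(4) = -47
C[1][0] = (2)*(8) + (8)*(-3) = -8
C[1][1] = (2)*(4) + (8)*(7) = 64
C[1][2] = (2)*(-3) + (8)*(4) = 26
... (3 more cells)
= [[87, 1, -47], [-8, 64, 26], [-83, -33, 34]]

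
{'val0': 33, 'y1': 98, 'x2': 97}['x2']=97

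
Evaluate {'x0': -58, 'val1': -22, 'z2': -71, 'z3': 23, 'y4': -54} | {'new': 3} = {'x0': -58, 'val1': -22, 'z2': -71, 'z3': 23, 'y4': -54, 'new': 3}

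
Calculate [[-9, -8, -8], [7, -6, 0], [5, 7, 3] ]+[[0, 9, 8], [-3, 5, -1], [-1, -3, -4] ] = [[-9, 1, 0], [4, -1, -1], [4, 4, -1]]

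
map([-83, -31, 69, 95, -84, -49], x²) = (-83)²=6889, (-31)²=961, (69)²=4761, (95)²=9025, (-84)²=7056, (-49)²=2401
= [6889, 961, 4761, 9025, 7056, 2401]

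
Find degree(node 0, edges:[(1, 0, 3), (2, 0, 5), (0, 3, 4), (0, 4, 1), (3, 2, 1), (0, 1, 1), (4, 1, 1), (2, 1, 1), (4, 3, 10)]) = 5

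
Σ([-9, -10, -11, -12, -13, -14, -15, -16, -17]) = (-9) + (-10) + (-11) + (-12) + (-13) + (-14) + (-15) + (-16) + (-17)
= -117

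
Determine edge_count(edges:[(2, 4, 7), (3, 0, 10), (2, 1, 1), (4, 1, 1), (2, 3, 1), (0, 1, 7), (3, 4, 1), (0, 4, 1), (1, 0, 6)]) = 9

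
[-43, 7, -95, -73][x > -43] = [7]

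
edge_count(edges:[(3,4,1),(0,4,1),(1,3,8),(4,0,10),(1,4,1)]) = 5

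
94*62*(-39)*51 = -11591892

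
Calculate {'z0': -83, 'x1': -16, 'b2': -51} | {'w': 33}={'z0': -83, 'x1': -16, 'b2': -51, 'w': 33}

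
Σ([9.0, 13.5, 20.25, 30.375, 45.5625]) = 9.0 + 13.5 + 20.25 + 30.375 + 45.5625
= 118.6875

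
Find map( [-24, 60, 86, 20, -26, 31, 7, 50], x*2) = -24*2=-48, 60*2=120, 86*2=172, 20*2=40, -26*2=-52, 31*2=62, 7*2=14, 50*2=100
= [-48, 120, 172, 40, -52, 62, 14, 100]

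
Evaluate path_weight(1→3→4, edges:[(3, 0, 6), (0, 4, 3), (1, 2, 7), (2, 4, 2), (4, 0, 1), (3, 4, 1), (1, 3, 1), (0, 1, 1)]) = 2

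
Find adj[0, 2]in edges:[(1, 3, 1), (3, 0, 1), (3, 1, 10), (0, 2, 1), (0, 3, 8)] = 1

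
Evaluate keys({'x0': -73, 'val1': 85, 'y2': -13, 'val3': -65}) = ['x0', 'val1', 'y2', 'val3']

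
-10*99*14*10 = -138600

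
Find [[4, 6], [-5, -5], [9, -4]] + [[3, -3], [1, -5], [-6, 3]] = [[7, 3], [-4, -10], [3, -1]]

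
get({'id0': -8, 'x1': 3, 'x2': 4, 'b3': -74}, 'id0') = -8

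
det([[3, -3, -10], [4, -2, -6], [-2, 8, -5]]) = (1)*(3)*det([[-2, -6], [8, -5]]) + (-1)*(-3)*det([[4, -6], [-2, -5]]) + (1)*(-10)*det([[4, -2], [-2, 8]])
= 174 + -96 + -280
= -202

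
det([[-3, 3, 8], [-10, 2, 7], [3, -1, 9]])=(1)*(-3)*det([[2, 7], [-1, 9]]) + (-1)*(3)*det([[-10, 7], [3, 9]]) + (1)*(8)*det([[-10, 2], [3, -1]])
= -75 + 333 + 32
= 290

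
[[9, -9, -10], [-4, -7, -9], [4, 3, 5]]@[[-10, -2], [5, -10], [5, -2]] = C[0][0] = (9)*(-10) + (-9)*(5) + (-10)*(5) = -185
C[0][1] = (9)*(-2) + (-9)*(-10) + (-10)*(-2) = 92
C[1][0] = (-4)*(-10) + (-7)*(5) + (-9)*(5) = -40
C[1][1] = (-4)*(-2) + (-7)*(-10) + (-9)*(-2) = 96
C[2][0] = (4)*(-10) + (3)*(5) + (5)*(5) = 0
C[2][1] = (4)*(-2) + (3)*(-10) + (5)*(-2) = -48
= [[-185, 92], [-40, 96], [0, -48]]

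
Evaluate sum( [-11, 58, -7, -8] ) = (-11) + 58 + (-7) + (-8)
= 32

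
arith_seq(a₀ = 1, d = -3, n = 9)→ [1, -2, -5, -8, -11, -14, -17, -20, -23]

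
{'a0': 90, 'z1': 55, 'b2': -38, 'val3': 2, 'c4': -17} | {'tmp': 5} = {'a0': 90, 'z1': 55, 'b2': -38, 'val3': 2, 'c4': -17, 'tmp': 5}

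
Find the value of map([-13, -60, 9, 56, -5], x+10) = -13+10=-3, -60+10=-50, 9+10=19, 56+10=66, -5+10=5
= [-3, -50, 19, 66, 5]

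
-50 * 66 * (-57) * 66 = 12414600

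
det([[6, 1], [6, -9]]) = -60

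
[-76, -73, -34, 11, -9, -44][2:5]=[-34, 11, -9]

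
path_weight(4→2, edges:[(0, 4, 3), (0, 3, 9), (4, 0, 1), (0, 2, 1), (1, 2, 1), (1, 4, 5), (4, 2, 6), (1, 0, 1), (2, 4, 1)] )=w(4→2)=6
= 6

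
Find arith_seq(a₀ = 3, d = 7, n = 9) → a_0 = 3 + 0*7 = 3
a_1 = 3 + 1*7 = 10
a_2 = 3 + 2*7 = 17
...
= [3, 10, 17, 24, 31, 38, 45, 52, 59]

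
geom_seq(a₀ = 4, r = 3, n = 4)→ [4, 12, 36, 108]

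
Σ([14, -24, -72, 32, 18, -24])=14 + (-24) + (-72) + 32 + 18 + (-24)
= -56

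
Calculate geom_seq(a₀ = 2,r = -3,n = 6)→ a_0 = 2*(-3)^0 = 2
a_1 = 2*(-3)^1 = -6
a_2 = 2*(-3)^2 = 18
...
= [2, -6, 18, -54, 162, -486]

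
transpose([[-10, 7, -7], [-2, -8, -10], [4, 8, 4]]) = [[-10, -2, 4], [7, -8, 8], [-7, -10, 4]]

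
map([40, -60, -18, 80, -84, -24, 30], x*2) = 40*2=80, -60*2=-120, -18*2=-36, 80*2=160, -84*2=-168, -24*2=-48, 30*2=60
= [80, -120, -36, 160, -168, -48, 60]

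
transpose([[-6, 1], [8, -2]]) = [[-6, 8], [1, -2]]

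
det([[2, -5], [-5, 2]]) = (2)*(2) - (-5)*(-5)
= -21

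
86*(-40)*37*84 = -10691520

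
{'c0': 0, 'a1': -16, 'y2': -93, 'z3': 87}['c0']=0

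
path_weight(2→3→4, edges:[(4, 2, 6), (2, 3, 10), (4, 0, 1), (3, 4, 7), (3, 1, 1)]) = 17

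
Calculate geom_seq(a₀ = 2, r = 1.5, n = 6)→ [2.0, 3.0, 4.5, 6.75, 10.125, 15.1875]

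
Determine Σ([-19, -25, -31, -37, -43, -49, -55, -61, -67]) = -387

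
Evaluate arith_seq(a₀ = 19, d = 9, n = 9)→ a_0 = 19 + 0*9 = 19
a_1 = 19 + 1*9 = 28
a_2 = 19 + 2*9 = 37
...
= [19, 28, 37, 46, 55, 64, 73, 82, 91]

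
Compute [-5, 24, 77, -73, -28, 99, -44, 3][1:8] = [24, 77, -73, -28, 99, -44, 3]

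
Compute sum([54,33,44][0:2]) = 87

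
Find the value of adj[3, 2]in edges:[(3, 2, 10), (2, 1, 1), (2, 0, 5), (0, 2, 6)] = 10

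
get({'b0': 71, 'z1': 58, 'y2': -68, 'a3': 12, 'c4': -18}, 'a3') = 12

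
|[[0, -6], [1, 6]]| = 6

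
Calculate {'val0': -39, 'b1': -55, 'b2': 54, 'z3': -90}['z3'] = -90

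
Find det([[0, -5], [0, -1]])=(0)*(-1) - (-5)*(0)
= 0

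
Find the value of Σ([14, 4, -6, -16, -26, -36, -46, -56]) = -168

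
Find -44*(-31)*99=135036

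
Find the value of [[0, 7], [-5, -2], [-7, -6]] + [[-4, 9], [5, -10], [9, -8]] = [[-4, 16], [0, -12], [2, -14]]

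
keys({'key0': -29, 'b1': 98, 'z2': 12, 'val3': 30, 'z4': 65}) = ['key0', 'b1', 'z2', 'val3', 'z4']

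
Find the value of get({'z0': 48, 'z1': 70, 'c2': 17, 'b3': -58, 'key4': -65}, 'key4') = -65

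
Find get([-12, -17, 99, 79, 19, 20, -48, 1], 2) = 99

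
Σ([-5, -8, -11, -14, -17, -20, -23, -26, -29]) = -153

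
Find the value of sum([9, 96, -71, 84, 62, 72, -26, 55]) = 9 + 96 + (-71) + 84 + 62 + 72 + (-26) + 55
= 281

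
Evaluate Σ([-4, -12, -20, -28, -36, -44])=-144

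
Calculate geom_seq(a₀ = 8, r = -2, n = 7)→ a_0 = 8*(-2)^0 = 8
a_1 = 8*(-2)^1 = -16
a_2 = 8*(-2)^2 = 32
...
= [8, -16, 32, -64, 128, -256, 512]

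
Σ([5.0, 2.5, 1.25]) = 5.0 + 2.5 + 1.25
= 8.75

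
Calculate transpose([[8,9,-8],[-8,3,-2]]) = [[8, -8], [9, 3], [-8, -2]]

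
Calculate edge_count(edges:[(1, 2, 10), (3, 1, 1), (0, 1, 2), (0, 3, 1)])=4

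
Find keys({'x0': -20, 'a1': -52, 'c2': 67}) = ['x0', 'a1', 'c2']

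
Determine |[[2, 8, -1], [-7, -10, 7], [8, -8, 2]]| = 496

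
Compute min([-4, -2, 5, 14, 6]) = -4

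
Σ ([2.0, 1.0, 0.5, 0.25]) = 2.0 + 1.0 + 0.5 + 0.25
= 3.75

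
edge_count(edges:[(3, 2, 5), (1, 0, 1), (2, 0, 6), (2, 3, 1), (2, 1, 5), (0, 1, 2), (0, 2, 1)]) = 7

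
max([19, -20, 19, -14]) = 19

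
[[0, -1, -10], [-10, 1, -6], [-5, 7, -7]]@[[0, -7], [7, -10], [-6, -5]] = C[0][0] = (0)*(0) + (-1)*(7) + (-10)*(-6) = 53
C[0][1] = (0)*(-7) + (-1)*(-10) + (-10)*(-5) = 60
C[1][0] = (-10)*(0) + (1)*(7) + (-6)*(-6) = 43
C[1][1] = (-10)*(-7) + (1)*(-10) + (-6)*(-5) = 90
C[2][0] = (-5)*(0) + (7)*(7) + (-7)*(-6) = 91
C[2][1] = (-5)*(-7) + (7)*(-10) + (-7)*(-5) = 0
= [[53, 60], [43, 90], [91, 0]]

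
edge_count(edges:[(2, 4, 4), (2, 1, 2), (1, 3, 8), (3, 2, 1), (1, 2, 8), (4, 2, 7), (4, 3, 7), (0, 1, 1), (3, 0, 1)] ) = 9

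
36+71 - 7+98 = 198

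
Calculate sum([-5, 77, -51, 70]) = 91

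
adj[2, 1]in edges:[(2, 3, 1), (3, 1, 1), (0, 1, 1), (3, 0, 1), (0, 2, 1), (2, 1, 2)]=2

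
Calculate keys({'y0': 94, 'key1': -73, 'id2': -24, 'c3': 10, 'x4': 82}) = ['y0', 'key1', 'id2', 'c3', 'x4']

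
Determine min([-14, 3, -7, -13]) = -14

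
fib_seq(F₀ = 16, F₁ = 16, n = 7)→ F_2 = F_1 + F_0 = 32
F_3 = F_2 + F_1 = 48
F_4 = F_3 + F_2 = 80
...
= [16, 16, 32, 48, 80, 128, 208]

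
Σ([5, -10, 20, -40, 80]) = 55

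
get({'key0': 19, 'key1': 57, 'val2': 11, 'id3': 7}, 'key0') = 19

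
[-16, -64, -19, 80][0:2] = [-16, -64]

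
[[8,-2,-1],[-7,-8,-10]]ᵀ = [[8, -7], [-2, -8], [-1, -10]]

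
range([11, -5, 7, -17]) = 28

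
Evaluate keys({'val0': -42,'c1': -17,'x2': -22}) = ['val0', 'c1', 'x2']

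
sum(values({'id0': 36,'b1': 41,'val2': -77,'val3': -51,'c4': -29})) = -80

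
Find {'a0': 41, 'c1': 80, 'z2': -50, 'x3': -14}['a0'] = 41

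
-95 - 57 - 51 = -203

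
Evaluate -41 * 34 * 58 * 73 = -5902196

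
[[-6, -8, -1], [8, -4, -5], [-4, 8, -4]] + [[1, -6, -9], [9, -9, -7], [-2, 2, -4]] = [[-5, -14, -10], [17, -13, -12], [-6, 10, -8]]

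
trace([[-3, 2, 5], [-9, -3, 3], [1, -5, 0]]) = diagonal: (-3) + (-3) + 0
= -6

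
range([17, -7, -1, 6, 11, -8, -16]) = 33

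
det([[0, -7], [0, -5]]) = 0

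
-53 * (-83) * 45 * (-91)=-18013905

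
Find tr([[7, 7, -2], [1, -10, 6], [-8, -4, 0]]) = -3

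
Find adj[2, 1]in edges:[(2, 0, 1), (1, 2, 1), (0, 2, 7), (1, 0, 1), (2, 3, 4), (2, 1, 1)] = 1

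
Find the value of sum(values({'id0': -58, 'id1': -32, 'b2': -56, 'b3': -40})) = (-58) + (-32) + (-56) + (-40)
= -186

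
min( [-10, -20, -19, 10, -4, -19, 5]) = -20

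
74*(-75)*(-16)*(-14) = -1243200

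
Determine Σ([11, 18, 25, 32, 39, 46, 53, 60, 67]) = 11 + 18 + 25 + 32 + 39 + 46 + 53 + 60 + 67
= 351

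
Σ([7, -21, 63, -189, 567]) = 7 + -21 + 63 + -189 + 567
= 427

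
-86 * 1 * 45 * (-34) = 131580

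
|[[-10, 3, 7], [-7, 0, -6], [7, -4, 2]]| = 352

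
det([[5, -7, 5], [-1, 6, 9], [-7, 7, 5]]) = (1)*(5)*det([[6, 9], [7, 5]]) + (-1)*(-7)*det([[-1, 9], [-7, 5]]) + (1)*(5)*det([[-1, 6], [-7, 7]])
= -165 + 406 + 175
= 416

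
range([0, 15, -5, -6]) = 21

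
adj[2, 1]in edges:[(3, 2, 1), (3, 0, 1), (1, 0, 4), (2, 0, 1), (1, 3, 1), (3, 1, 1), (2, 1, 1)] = 1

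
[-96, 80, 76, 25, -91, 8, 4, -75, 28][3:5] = [25, -91]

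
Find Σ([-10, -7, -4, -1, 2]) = -20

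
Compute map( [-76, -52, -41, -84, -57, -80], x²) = (-76)²=5776, (-52)²=2704, (-41)²=1681, (-84)²=7056, (-57)²=3249, (-80)²=6400
= [5776, 2704, 1681, 7056, 3249, 6400]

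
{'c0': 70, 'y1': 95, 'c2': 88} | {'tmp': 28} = {'c0': 70, 'y1': 95, 'c2': 88, 'tmp': 28}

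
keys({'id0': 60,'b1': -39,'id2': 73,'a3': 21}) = ['id0', 'b1', 'id2', 'a3']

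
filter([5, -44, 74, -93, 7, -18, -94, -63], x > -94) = keep x where x > -94: 5✓, -44✓, 74✓, -93✓, 7✓, -18✓, -94✗, -63✓
= [5, -44, 74, -93, 7, -18, -63]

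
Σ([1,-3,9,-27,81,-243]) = 1 + -3 + 9 + -27 + 81 + -243
= -182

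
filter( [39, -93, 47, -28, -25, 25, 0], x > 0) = [39, 47, 25]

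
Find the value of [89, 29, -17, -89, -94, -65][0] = 89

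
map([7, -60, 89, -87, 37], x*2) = 7*2=14, -60*2=-120, 89*2=178, -87*2=-174, 37*2=74
= [14, -120, 178, -174, 74]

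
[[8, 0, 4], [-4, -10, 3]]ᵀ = [[8, -4], [0, -10], [4, 3]]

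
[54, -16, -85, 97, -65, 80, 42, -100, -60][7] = -100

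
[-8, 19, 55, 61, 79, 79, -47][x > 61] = keep x where x > 61: -8✗, 19✗, 55✗, 61✗, 79✓, 79✓, -47✗
= [79, 79]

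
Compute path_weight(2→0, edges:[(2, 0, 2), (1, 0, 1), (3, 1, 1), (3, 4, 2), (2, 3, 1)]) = w(2→0)=2
= 2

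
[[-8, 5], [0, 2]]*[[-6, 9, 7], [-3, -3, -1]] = C[0][0] = (-8)*(-6) + (5)*(-3) = 33
C[0][1] = (-8)*(9) + (5)*(-3) = -87
C[0][2] = (-8)*(7) + (5)*(-1) = -61
C[1][0] = (0)*(-6) + (2)*(-3) = -6
C[1][1] = (0)*(9) + (2)*(-3) = -6
C[1][2] = (0)*(7) + (2)*(-1) = -2
= [[33, -87, -61], [-6, -6, -2]]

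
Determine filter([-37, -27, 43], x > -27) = [43]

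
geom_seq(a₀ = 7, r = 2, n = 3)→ [7, 14, 28]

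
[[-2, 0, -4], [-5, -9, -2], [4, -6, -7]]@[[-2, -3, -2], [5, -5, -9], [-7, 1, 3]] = [[32, 2, -8], [-21, 58, 85], [11, 11, 25]]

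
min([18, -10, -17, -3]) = -17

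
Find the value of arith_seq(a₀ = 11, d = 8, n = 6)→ [11, 19, 27, 35, 43, 51]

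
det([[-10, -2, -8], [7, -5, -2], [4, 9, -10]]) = (1)*(-10)*det([[-5, -2], [9, -10]]) + (-1)*(-2)*det([[7, -2], [4, -10]]) + (1)*(-8)*det([[7, -5], [4, 9]])
= -680 + -124 + -664
= -1468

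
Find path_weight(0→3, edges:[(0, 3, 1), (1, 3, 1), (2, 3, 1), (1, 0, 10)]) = w(0→3)=1
= 1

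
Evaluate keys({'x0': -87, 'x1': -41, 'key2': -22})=['x0', 'x1', 'key2']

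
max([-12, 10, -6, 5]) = 10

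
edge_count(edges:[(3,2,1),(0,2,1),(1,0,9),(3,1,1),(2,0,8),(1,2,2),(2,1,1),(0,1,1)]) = 8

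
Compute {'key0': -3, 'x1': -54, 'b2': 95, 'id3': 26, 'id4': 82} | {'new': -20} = {'key0': -3, 'x1': -54, 'b2': 95, 'id3': 26, 'id4': 82, 'new': -20}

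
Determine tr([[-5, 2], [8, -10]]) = diagonal: (-5) + (-10)
= -15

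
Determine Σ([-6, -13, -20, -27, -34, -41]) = (-6) + (-13) + (-20) + (-27) + (-34) + (-41)
= -141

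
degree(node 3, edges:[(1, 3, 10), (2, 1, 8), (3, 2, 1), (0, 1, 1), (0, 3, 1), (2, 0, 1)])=3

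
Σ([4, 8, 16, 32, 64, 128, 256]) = 4 + 8 + 16 + 32 + 64 + 128 + 256
= 508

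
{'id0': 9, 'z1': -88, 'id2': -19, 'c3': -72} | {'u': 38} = {'id0': 9, 'z1': -88, 'id2': -19, 'c3': -72, 'u': 38}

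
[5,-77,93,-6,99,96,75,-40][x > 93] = keep x where x > 93: 5✗, -77✗, 93✗, -6✗, 99✓, 96✓, 75✗, -40✗
= [99, 96]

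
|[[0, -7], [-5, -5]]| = -35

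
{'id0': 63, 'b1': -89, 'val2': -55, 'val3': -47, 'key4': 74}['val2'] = -55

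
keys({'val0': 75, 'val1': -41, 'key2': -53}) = ['val0', 'val1', 'key2']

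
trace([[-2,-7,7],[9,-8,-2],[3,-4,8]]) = diagonal: (-2) + (-8) + 8
= -2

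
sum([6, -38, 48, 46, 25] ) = 87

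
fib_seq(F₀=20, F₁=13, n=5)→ F_2 = F_1 + F_0 = 33
F_3 = F_2 + F_1 = 46
F_4 = F_3 + F_2 = 79
= [20, 13, 33, 46, 79]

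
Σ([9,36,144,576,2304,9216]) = 9 + 36 + 144 + 576 + 2304 + 9216
= 12285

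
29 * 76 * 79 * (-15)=-2611740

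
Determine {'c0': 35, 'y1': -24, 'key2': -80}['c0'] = 35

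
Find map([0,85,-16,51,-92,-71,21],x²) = [0, 7225, 256, 2601, 8464, 5041, 441]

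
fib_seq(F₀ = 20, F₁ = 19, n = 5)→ F_2 = F_1 + F_0 = 39
F_3 = F_2 + F_1 = 58
F_4 = F_3 + F_2 = 97
= [20, 19, 39, 58, 97]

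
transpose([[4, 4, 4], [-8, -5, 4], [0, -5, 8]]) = [[4, -8, 0], [4, -5, -5], [4, 4, 8]]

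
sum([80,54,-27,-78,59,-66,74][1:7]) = slice → [54, -27, -78, 59, -66, 74]
54 + (-27) + (-78) + 59 + (-66) + 74
= 16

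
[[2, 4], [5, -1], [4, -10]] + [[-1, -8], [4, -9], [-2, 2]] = [[1, -4], [9, -10], [2, -8]]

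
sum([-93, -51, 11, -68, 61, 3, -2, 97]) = -42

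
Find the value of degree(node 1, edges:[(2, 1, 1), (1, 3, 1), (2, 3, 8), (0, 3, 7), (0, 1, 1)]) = 3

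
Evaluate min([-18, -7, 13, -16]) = -18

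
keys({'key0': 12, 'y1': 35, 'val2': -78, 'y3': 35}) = ['key0', 'y1', 'val2', 'y3']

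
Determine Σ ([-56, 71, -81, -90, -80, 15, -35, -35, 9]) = -282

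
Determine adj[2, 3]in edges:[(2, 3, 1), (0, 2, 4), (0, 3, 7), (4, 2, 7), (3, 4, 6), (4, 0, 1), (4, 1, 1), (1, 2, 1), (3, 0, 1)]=1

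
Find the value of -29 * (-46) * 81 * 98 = 10589292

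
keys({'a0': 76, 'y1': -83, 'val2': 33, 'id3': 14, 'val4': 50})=['a0', 'y1', 'val2', 'id3', 'val4']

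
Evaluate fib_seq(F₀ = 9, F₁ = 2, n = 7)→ [9, 2, 11, 13, 24, 37, 61]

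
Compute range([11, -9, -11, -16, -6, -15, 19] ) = 35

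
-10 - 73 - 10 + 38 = -55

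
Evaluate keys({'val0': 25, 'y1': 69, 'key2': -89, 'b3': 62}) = ['val0', 'y1', 'key2', 'b3']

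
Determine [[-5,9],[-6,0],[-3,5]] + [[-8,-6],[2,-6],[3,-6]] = [[-13, 3], [-4, -6], [0, -1]]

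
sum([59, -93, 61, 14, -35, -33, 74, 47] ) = 59 + (-93) + 61 + 14 + (-35) + (-33) + 74 + 47
= 94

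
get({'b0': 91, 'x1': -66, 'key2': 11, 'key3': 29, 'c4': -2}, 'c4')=-2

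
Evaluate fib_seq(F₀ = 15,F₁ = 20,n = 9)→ [15, 20, 35, 55, 90, 145, 235, 380, 615]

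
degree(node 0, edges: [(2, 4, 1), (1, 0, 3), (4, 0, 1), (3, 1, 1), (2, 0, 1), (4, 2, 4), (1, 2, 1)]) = incident: (1,0), (4,0), (2,0)
= 3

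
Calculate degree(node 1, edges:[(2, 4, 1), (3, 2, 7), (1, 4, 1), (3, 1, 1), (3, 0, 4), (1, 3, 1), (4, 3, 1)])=incident: (1,4), (3,1), (1,3)
= 3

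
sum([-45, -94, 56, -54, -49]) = -186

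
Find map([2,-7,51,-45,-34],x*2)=2*2=4, -7*2=-14, 51*2=102, -45*2=-90, -34*2=-68
= [4, -14, 102, -90, -68]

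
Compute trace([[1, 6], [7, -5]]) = -4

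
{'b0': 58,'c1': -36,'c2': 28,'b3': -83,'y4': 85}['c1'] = -36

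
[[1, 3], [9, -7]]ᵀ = [[1, 9], [3, -7]]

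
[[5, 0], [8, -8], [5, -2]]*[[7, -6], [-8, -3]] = C[0][0] = (5)*(7) + (0)*(-8) = 35
C[0][1] = (5)*(-6) + (0)*(-3) = -30
C[1][0] = (8)*(7) + (-8)*(-8) = 120
C[1][1] = (8)*(-6) + (-8)*(-3) = -24
C[2][0] = (5)*(7) + (-2)*(-8) = 51
C[2][1] = (5)*(-6) + (-2)*(-3) = -24
= [[35, -30], [120, -24], [51, -24]]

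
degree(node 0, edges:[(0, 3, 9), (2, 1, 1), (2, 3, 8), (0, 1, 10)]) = 2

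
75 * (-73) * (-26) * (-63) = -8968050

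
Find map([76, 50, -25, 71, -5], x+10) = 76+10=86, 50+10=60, -25+10=-15, 71+10=81, -5+10=5
= [86, 60, -15, 81, 5]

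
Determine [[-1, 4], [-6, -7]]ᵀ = [[-1, -6], [4, -7]]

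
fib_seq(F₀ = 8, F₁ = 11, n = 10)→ F_2 = F_1 + F_0 = 19
F_3 = F_2 + F_1 = 30
F_4 = F_3 + F_2 = 49
...
= [8, 11, 19, 30, 49, 79, 128, 207, 335, 542]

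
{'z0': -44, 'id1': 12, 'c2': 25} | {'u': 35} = {'z0': -44, 'id1': 12, 'c2': 25, 'u': 35}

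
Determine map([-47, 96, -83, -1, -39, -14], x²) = [2209, 9216, 6889, 1, 1521, 196]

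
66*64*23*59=5731968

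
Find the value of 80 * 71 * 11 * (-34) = -2124320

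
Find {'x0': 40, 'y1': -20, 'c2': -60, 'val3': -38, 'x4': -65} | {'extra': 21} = {'x0': 40, 'y1': -20, 'c2': -60, 'val3': -38, 'x4': -65, 'extra': 21}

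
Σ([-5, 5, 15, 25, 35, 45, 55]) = 175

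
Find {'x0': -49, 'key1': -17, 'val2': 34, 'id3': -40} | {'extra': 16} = {'x0': -49, 'key1': -17, 'val2': 34, 'id3': -40, 'extra': 16}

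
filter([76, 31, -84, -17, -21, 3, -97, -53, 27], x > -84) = keep x where x > -84: 76✓, 31✓, -84✗, -17✓, -21✓, 3✓, -97✗, -53✓, 27✓
= [76, 31, -17, -21, 3, -53, 27]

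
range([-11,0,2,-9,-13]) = 15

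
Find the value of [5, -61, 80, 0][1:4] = [-61, 80, 0]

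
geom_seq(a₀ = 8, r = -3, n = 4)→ [8, -24, 72, -216]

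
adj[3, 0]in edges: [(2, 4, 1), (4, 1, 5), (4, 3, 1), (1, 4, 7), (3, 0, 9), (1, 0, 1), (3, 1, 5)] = 9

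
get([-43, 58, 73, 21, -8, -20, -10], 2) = 73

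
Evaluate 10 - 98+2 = -86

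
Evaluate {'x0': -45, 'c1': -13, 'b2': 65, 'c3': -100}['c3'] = -100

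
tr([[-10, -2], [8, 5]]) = -5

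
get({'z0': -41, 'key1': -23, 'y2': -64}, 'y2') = -64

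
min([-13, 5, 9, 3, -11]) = -13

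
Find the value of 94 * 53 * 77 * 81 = 31072734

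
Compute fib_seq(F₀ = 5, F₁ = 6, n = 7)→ F_2 = F_1 + F_0 = 11
F_3 = F_2 + F_1 = 17
F_4 = F_3 + F_2 = 28
...
= [5, 6, 11, 17, 28, 45, 73]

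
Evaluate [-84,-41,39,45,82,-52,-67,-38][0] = -84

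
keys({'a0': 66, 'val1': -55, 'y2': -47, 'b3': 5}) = ['a0', 'val1', 'y2', 'b3']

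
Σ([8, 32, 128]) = 168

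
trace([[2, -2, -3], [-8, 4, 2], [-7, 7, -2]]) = 4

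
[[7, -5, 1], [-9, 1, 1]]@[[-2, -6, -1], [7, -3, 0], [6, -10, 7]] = C[0][0] = (7)*(-2) + (-5)*(7) + (1)*(6) = -43
C[0][1] = (7)*(-6) + (-5)*(-3) + (1)*(-10) = -37
C[0][2] = (7)*(-1) + (-5)*(0) + (1)*(7) = 0
C[1][0] = (-9)*(-2) + (1)*(7) + (1)*(6) = 31
C[1][1] = (-9)*(-6) + (1)*(-3) + (1)*(-10) = 41
C[1][2] = (-9)*(-1) + (1)*(0) + (1)*(7) = 16
= [[-43, -37, 0], [31, 41, 16]]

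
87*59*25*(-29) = -3721425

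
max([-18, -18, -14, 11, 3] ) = 11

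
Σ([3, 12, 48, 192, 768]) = 1023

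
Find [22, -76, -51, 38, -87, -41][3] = 38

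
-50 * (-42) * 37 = 77700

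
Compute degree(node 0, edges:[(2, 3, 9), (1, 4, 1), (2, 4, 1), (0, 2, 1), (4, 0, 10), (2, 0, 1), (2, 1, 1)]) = 3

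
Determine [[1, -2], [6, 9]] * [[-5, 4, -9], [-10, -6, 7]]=C[0][0] = (1)*(-5) + (-2)*(-10) = 15
C[0][1] = (1)*(4) + (-2)*(-6) = 16
C[0][2] = (1)*(-9) + (-2)*(7) = -23
C[1][0] = (6)*(-5) + (9)*(-10) = -120
C[1][1] = (6)*(4) + (9)*(-6) = -30
C[1][2] = (6)*(-9) + (9)*(7) = 9
= [[15, 16, -23], [-120, -30, 9]]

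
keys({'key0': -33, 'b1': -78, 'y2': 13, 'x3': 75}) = ['key0', 'b1', 'y2', 'x3']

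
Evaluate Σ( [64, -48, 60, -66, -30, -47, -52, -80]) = -199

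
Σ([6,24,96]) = 126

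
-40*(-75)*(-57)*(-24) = 4104000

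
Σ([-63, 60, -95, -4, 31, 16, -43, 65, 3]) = -30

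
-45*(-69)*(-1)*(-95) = 294975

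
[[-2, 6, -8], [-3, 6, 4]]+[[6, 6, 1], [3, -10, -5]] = [[4, 12, -7], [0, -4, -1]]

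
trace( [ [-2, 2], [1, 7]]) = 5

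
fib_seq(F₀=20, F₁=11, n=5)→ [20, 11, 31, 42, 73]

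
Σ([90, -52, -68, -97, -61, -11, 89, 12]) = 90 + (-52) + (-68) + (-97) + (-61) + (-11) + 89 + 12
= -98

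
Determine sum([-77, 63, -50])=(-77) + 63 + (-50)
= -64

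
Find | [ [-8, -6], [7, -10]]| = (-8)*(-10) - (-6)*(7)
= 122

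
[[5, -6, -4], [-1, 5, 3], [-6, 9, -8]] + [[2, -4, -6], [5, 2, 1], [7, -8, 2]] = [[7, -10, -10], [4, 7, 4], [1, 1, -6]]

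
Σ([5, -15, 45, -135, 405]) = 5 + -15 + 45 + -135 + 405
= 305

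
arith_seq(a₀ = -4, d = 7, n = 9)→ [-4, 3, 10, 17, 24, 31, 38, 45, 52]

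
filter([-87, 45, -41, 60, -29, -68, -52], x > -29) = [45, 60]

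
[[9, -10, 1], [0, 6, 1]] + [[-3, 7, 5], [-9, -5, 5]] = [[6, -3, 6], [-9, 1, 6]]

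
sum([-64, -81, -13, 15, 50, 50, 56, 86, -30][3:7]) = slice → [15, 50, 50, 56]
15 + 50 + 50 + 56
= 171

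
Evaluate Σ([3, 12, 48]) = 3 + 12 + 48
= 63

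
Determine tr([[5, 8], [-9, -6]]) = diagonal: 5 + (-6)
= -1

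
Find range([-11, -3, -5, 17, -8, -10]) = 28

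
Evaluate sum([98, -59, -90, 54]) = 3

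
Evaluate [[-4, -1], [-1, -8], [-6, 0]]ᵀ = [[-4, -1, -6], [-1, -8, 0]]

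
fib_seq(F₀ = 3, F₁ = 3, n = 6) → F_2 = F_1 + F_0 = 6
F_3 = F_2 + F_1 = 9
F_4 = F_3 + F_2 = 15
...
= [3, 3, 6, 9, 15, 24]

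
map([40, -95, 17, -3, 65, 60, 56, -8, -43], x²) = (40)²=1600, (-95)²=9025, (17)²=289, (-3)²=9, (65)²=4225, (60)²=3600, (56)²=3136, (-8)²=64, (-43)²=1849
= [1600, 9025, 289, 9, 4225, 3600, 3136, 64, 1849]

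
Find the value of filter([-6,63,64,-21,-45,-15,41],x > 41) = [63, 64]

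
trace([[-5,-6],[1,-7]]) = diagonal: (-5) + (-7)
= -12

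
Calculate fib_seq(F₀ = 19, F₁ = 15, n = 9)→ F_2 = F_1 + F_0 = 34
F_3 = F_2 + F_1 = 49
F_4 = F_3 + F_2 = 83
...
= [19, 15, 34, 49, 83, 132, 215, 347, 562]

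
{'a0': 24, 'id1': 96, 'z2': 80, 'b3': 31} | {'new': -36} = {'a0': 24, 'id1': 96, 'z2': 80, 'b3': 31, 'new': -36}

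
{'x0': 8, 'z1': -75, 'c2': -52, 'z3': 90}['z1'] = -75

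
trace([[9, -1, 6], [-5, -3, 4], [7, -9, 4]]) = 10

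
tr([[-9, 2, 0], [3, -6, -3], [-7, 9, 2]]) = -13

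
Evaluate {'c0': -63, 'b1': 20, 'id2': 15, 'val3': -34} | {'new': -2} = {'c0': -63, 'b1': 20, 'id2': 15, 'val3': -34, 'new': -2}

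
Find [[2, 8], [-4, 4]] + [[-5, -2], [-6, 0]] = [[-3, 6], [-10, 4]]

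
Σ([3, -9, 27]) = 3 + -9 + 27
= 21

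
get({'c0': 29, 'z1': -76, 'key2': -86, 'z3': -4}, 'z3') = -4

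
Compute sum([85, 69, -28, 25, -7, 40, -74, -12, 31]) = 85 + 69 + (-28) + 25 + (-7) + 40 + (-74) + (-12) + 31
= 129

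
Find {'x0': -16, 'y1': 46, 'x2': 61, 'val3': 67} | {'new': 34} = {'x0': -16, 'y1': 46, 'x2': 61, 'val3': 67, 'new': 34}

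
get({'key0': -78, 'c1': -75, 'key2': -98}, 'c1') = -75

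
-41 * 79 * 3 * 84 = -816228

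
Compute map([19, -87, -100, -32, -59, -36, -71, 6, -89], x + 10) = [29, -77, -90, -22, -49, -26, -61, 16, -79]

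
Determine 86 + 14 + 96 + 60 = 256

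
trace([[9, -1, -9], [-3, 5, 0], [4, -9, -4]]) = diagonal: 9 + 5 + (-4)
= 10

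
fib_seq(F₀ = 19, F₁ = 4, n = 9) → [19, 4, 23, 27, 50, 77, 127, 204, 331]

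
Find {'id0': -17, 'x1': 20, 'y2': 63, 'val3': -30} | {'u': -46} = {'id0': -17, 'x1': 20, 'y2': 63, 'val3': -30, 'u': -46}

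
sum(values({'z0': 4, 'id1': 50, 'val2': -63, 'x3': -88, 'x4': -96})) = -193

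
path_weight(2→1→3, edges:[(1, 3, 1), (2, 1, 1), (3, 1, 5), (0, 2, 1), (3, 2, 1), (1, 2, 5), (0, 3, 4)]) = 2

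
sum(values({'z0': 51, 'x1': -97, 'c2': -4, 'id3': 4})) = 51 + (-97) + (-4) + 4
= -46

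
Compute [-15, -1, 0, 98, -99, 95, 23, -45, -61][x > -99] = [-15, -1, 0, 98, 95, 23, -45, -61]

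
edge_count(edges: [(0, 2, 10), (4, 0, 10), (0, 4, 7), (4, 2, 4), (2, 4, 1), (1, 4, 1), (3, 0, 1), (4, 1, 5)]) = 8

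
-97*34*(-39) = 128622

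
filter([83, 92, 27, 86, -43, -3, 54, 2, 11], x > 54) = keep x where x > 54: 83✓, 92✓, 27✗, 86✓, -43✗, -3✗, 54✗, 2✗, 11✗
= [83, 92, 86]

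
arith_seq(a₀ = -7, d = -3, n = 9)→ [-7, -10, -13, -16, -19, -22, -25, -28, -31]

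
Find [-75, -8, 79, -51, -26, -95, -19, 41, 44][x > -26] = [-8, 79, -19, 41, 44]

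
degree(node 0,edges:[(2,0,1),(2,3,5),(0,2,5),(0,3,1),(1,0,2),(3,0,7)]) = incident: (2,0), (0,2), (0,3), (1,0), (3,0)
= 5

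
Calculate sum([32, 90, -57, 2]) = 67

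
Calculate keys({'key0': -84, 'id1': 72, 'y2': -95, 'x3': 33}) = ['key0', 'id1', 'y2', 'x3']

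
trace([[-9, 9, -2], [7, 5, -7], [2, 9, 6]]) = 2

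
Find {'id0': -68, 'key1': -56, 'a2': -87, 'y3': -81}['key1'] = -56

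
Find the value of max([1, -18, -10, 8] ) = 8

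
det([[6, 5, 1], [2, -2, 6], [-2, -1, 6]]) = -162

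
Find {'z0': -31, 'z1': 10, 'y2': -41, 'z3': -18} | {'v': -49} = {'z0': -31, 'z1': 10, 'y2': -41, 'z3': -18, 'v': -49}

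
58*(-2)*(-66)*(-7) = -53592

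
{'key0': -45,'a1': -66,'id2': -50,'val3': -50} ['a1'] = -66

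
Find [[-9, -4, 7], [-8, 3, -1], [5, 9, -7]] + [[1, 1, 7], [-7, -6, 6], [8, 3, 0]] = [[-8, -3, 14], [-15, -3, 5], [13, 12, -7]]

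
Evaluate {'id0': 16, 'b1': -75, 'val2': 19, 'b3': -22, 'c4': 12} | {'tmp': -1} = {'id0': 16, 'b1': -75, 'val2': 19, 'b3': -22, 'c4': 12, 'tmp': -1}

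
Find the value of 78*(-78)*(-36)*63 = 13798512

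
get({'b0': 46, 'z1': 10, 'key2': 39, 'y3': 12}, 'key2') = 39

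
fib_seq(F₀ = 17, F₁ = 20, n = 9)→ [17, 20, 37, 57, 94, 151, 245, 396, 641]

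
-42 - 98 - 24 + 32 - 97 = -229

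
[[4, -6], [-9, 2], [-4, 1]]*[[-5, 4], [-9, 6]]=C[0][0] = (4)*(-5) + (-6)*(-9) = 34
C[0][1] = (4)*(4) + (-6)*(6) = -20
C[1][0] = (-9)*(-5) + (2)*(-9) = 27
C[1][1] = (-9)*(4) + (2)*(6) = -24
C[2][0] = (-4)*(-5) + (1)*(-9) = 11
C[2][1] = (-4)*(4) + (1)*(6) = -10
= [[34, -20], [27, -24], [11, -10]]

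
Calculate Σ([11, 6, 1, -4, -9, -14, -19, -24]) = -52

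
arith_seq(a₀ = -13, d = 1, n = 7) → [-13, -12, -11, -10, -9, -8, -7]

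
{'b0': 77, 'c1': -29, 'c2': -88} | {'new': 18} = {'b0': 77, 'c1': -29, 'c2': -88, 'new': 18}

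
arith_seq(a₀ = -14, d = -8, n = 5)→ [-14, -22, -30, -38, -46]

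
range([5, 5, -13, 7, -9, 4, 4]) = 20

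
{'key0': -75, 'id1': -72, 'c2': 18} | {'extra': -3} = {'key0': -75, 'id1': -72, 'c2': 18, 'extra': -3}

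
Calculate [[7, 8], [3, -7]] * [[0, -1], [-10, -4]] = [[-80, -39], [70, 25]]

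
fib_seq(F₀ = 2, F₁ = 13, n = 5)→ [2, 13, 15, 28, 43]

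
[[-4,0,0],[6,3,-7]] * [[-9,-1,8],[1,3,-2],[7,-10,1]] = [[36, 4, -32], [-100, 73, 35]]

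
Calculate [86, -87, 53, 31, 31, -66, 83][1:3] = [-87, 53]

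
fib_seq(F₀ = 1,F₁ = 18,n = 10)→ [1, 18, 19, 37, 56, 93, 149, 242, 391, 633]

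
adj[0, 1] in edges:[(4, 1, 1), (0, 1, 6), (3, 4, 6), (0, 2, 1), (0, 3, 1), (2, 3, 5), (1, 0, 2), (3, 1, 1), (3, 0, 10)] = 6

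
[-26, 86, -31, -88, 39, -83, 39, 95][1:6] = [86, -31, -88, 39, -83]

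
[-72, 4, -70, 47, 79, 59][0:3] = [-72, 4, -70]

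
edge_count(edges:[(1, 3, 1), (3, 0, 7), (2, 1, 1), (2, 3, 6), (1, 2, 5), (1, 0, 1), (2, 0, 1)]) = 7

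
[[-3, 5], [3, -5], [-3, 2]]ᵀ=[[-3, 3, -3], [5, -5, 2]]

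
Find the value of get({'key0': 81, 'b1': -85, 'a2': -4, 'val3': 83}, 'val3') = 83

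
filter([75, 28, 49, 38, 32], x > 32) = keep x where x > 32: 75✓, 28✗, 49✓, 38✓, 32✗
= [75, 49, 38]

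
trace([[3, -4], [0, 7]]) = 10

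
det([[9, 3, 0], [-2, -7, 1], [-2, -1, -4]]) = (1)*(9)*det([[-7, 1], [-1, -4]]) + (-1)*(3)*det([[-2, 1], [-2, -4]]) + (1)*(0)*det([[-2, -7], [-2, -1]])
= 261 + -30 + 0
= 231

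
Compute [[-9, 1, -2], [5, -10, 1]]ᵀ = [[-9, 5], [1, -10], [-2, 1]]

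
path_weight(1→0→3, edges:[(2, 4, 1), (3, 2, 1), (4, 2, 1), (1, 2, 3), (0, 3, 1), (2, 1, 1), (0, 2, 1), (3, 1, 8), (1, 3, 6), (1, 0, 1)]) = 2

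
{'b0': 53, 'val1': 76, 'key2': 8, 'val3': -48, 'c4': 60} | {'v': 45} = {'b0': 53, 'val1': 76, 'key2': 8, 'val3': -48, 'c4': 60, 'v': 45}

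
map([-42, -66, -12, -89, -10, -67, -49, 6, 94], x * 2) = -42*2=-84, -66*2=-132, -12*2=-24, -89*2=-178, -10*2=-20, -67*2=-134, -49*2=-98, 6*2=12, 94*2=188
= [-84, -132, -24, -178, -20, -134, -98, 12, 188]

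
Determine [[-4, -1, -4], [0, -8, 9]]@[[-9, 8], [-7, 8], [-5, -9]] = C[0][0] = (-4)*(-9) + (-1)*(-7) + (-4)*(-5) = 63
C[0][1] = (-4)*(8) + (-1)*(8) + (-4)*(-9) = -4
C[1][0] = (0)*(-9) + (-8)*(-7) + (9)*(-5) = 11
C[1][1] = (0)*(8) + (-8)*(8) + (9)*(-9) = -145
= [[63, -4], [11, -145]]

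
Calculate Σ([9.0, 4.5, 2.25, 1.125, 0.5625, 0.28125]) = 17.71875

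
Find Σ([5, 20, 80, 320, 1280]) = 1705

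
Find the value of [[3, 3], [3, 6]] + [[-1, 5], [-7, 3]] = [[2, 8], [-4, 9]]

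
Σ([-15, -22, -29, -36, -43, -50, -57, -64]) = -316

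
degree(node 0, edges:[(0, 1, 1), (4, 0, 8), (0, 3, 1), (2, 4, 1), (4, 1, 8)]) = 3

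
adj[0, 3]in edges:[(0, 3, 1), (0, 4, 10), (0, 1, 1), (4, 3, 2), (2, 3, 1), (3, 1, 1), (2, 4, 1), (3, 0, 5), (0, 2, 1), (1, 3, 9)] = 1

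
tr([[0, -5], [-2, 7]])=7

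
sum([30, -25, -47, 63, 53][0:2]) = slice → [30, -25]
30 + (-25)
= 5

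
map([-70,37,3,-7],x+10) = -70+10=-60, 37+10=47, 3+10=13, -7+10=3
= [-60, 47, 13, 3]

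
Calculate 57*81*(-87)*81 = -32535999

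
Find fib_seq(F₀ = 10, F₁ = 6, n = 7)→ [10, 6, 16, 22, 38, 60, 98]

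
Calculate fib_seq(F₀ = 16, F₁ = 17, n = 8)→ [16, 17, 33, 50, 83, 133, 216, 349]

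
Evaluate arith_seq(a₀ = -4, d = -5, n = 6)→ [-4, -9, -14, -19, -24, -29]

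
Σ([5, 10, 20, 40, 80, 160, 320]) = 635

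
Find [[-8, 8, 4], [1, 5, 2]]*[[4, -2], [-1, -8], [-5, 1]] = C[0][0] = (-8)*(4) + (8)*(-1) + (4)*(-5) = -60
C[0][1] = (-8)*(-2) + (8)*(-8) + (4)*(1) = -44
C[1][0] = (1)*(4) + (5)*(-1) + (2)*(-5) = -11
C[1][1] = (1)*(-2) + (5)*(-8) + (2)*(1) = -40
= [[-60, -44], [-11, -40]]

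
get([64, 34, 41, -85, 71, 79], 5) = 79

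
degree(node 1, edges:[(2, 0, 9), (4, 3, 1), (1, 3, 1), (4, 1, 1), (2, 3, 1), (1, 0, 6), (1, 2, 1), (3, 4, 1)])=4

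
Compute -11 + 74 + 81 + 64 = 208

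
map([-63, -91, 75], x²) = (-63)²=3969, (-91)²=8281, (75)²=5625
= [3969, 8281, 5625]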